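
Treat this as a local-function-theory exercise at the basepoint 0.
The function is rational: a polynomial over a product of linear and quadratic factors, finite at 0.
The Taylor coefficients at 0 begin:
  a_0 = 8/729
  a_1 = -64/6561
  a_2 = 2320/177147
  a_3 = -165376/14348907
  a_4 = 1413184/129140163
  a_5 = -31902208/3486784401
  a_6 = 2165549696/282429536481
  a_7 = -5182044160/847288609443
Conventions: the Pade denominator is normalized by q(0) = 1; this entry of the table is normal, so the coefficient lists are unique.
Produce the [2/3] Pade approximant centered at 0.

Taylor coefficients needed (read off): a_0 = 8/729, a_1 = -64/6561, a_2 = 2320/177147, a_3 = -165376/14348907, a_4 = 1413184/129140163, a_5 = -31902208/3486784401.
Write the denominator as Q(r) = 1 + q1*r + q2*r^2 + q3*r^3. Requiring Q*f - P = O(r^6) with deg P <= 2 kills the coefficients of r^3..r^5 in Q*f:
  r^3: a_3 + q1*a_2 + q2*a_1 + q3*a_0 = 0, i.e. -165376/14348907 + (2320/177147)*q1 + (-64/6561)*q2 + (8/729)*q3 = 0.
  r^4: a_4 + q1*a_3 + q2*a_2 + q3*a_1 = 0, i.e. 1413184/129140163 + (-165376/14348907)*q1 + (2320/177147)*q2 + (-64/6561)*q3 = 0.
  r^5: a_5 + q1*a_4 + q2*a_3 + q3*a_2 = 0, i.e. -31902208/3486784401 + (1413184/129140163)*q1 + (-165376/14348907)*q2 + (2320/177147)*q3 = 0.
Solving this linear system: q1 = 73468000/75114369, q2 = -371965708/2028087963, q3 = -46003651424/164275125003.
The numerator is Q*f truncated at degree 2: P0 = a_0 = 8/729; P1 = a_1 + q1*a_0 = 661696/676029321; P2 = a_2 + q1*a_1 + q2*a_0 = 347696/225343107.

The Pade approximant has numerator coefficients [8/729, 661696/676029321, 347696/225343107]; denominator coefficients [1, 73468000/75114369, -371965708/2028087963, -46003651424/164275125003].


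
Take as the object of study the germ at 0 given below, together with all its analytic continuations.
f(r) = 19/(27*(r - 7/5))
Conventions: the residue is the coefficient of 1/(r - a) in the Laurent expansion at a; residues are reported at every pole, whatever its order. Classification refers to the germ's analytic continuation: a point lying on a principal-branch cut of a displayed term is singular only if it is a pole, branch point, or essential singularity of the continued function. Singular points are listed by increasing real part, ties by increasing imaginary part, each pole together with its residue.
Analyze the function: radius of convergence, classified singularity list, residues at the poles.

Denominator factor (r - 7/5): pole of order 1 at 7/5, modulus 7/5.
The radius of convergence is the smallest modulus among the singular points: 7/5.
At the order-1 pole 7/5 set g(r) = (r - (7/5))*f(r) = 19/27.
Simple pole: residue = g(a) at a = 7/5, which is 19/27.

Radius of convergence at 0: 7/5.
At 7/5: a pole of order 1; residue 19/27.


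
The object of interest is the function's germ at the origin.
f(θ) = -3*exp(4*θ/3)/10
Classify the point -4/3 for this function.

The point is a regular point.

There is no denominator, hence no pole anywhere.
The factor exp(4*θ/3) is entire.
So the germ continues analytically to -4/3.


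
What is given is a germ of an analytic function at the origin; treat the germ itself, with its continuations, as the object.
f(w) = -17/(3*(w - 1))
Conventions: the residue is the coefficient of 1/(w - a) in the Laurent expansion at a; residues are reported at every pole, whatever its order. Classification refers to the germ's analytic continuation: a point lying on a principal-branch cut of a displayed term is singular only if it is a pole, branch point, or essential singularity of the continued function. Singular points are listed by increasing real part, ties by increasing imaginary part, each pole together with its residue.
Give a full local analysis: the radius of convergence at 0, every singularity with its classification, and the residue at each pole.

Denominator factor (w - 1): pole of order 1 at 1, modulus 1.
The radius of convergence is the smallest modulus among the singular points: 1.
At the order-1 pole 1 set g(w) = (w - (1))*f(w) = -17/3.
Simple pole: residue = g(a) at a = 1, which is -17/3.

Radius of convergence at 0: 1.
At 1: a pole of order 1; residue -17/3.


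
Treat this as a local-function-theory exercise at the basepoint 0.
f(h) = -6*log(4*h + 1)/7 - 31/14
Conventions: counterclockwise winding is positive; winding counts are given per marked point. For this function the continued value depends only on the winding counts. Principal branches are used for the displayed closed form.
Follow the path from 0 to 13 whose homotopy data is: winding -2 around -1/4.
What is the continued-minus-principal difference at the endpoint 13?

Continued minus principal equals (24/7)*pi*i.

The rational part is single-valued and drops out of the difference; each branch term changes only by its own monodromy.
(-6/7)*log(1 - h/(-1/4)): each positive loop around -1/4 adds 2*pi*i to the log, so winding -2 contributes (-6/7)*(-2)*2*pi*i = (24/7)*pi*i.
Summing the contributions at h = 13 gives (24/7)*pi*i.


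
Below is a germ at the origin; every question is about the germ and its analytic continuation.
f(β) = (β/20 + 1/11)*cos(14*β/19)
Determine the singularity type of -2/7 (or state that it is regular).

There is no denominator, hence no pole anywhere.
The factor cos(14*β/19) is entire.
So the germ continues analytically to -2/7.

The point is a regular point.


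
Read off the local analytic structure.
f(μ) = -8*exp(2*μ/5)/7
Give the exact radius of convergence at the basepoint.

The factor exp(2*μ/5) is entire and contributes no finite singular point.
The polynomial part has no poles.
No finite singular points: the Taylor series at 0 converges everywhere.

The radius of convergence is infinite.


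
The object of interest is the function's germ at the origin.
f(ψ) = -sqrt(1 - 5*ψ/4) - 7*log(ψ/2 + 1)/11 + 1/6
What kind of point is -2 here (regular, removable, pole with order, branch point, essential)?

The term (-7/11)*log(1 - ψ/(-2)) has argument 1 - -2/(-2) = 0 at -2: a logarithmic (infinitely-sheeted) branch point; the remaining terms are analytic or single-valued there.

The point is a logarithmic branch point.


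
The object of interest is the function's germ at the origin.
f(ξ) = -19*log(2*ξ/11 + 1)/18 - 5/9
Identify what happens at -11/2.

The point is a logarithmic branch point.

The term (-19/18)*log(1 - ξ/(-11/2)) has argument 1 - -11/2/(-11/2) = 0 at -11/2: a logarithmic (infinitely-sheeted) branch point; the remaining terms are analytic or single-valued there.


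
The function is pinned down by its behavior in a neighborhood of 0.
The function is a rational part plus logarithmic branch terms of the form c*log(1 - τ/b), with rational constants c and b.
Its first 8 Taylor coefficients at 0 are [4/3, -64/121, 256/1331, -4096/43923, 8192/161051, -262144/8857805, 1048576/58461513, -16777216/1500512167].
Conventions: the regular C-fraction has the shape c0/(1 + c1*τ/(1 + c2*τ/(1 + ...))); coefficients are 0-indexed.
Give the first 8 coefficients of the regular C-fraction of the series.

The regular C-fraction coefficients are [4/3, 48/121, -4/121, -4/3, 56/33, 8/385, 12/35, 12/121].

Taylor coefficients (read off): a_0 = 4/3, a_1 = -64/121, a_2 = 256/1331, a_3 = -4096/43923, a_4 = 8192/161051, a_5 = -262144/8857805, a_6 = 1048576/58461513, a_7 = -16777216/1500512167.
c0 = a_0 = 4/3. Peel one level at a time: if S = 1 + c*τ/S' with S'(0) = 1, then c is the τ-coefficient of S and S' = c*τ/(S - 1).
S_1 = c0/f = 1 + (48/121)*τ + (192/14641)*τ^2 + ...; c1 = 48/121.
S_2 = c1*τ/(S_1 - 1) = 1 + (-4/121)*τ + (-16/363)*τ^2 + ...; c2 = -4/121.
S_3 = c2*τ/(S_2 - 1) = 1 + (-4/3)*τ + (224/99)*τ^2 + ...; c3 = -4/3.
S_4 = c3*τ/(S_3 - 1) = 1 + (56/33)*τ + (-64/1815)*τ^2 + ...; c4 = 56/33.
S_5 = c4*τ/(S_4 - 1) = 1 + (8/385)*τ + (-96/13475)*τ^2 + ...; c5 = 8/385.
S_6 = c5*τ/(S_5 - 1) = 1 + (12/35)*τ + (-144/4235)*τ^2 + ...; c6 = 12/35.
S_7 = c6*τ/(S_6 - 1) = 1 + (12/121)*τ + ...; c7 = 12/121.


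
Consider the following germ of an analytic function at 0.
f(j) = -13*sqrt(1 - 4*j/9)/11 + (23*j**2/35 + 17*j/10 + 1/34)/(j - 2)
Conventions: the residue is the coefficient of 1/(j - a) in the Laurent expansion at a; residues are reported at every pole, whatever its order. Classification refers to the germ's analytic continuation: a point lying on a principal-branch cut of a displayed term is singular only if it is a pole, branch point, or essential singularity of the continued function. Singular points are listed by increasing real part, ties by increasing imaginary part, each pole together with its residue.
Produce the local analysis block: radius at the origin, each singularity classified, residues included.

Denominator factor (j - 2): pole of order 1 at 2, modulus 2.
Branch term (-13/11)*sqrt(1 - j/(9/4)): its argument vanishes at j = 9/4, a square-root branch point, modulus 9/4.
The radius of convergence is the smallest modulus among the singular points: 2.
The branch term is analytic at 2 and contributes nothing to the residue; only the rational part matters.
At the order-1 pole 2 set g(j) = (j - (2))*(rational part) = 23*j**2/35 + 17*j/10 + 1/34.
Simple pole: residue = g(a) at a = 2, which is 7209/1190.
List the singular points by increasing real part (a conjugate pair: the negative imaginary part first).

Radius of convergence at 0: 2.
At 2: a pole of order 1; residue 7209/1190.
At 9/4: an algebraic (square-root) branch point.


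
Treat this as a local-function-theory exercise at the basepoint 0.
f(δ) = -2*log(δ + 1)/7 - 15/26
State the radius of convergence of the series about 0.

Branch term (-2/7)*log(1 - δ/(-1)): its argument vanishes at δ = -1, a logarithmic branch point, modulus 1.
The radius of convergence is the smallest modulus among the singular points: 1.

The radius of convergence is 1.


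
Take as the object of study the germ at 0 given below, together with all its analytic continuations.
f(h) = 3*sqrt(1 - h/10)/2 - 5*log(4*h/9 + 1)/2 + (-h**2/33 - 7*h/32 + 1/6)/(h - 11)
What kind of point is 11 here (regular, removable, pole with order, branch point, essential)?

The denominator factor h - 11 vanishes at 11 and appears to the power 1; the numerator there equals -189/32, nonzero, and no other factor vanishes.
The branch terms are analytic at this point.
Hence a pole whose order is the multiplicity, 1.

The point is a pole of order 1.


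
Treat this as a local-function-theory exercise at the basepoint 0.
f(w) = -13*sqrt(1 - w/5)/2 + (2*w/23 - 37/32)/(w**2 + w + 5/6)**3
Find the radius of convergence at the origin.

The radius of convergence is (1/6)*sqrt(30).

Denominator factor (w**2 + w + 5/6)^3: discriminant -7/3, complex-conjugate roots (-1/2) + ((1/6)*sqrt(21))*i and (-1/2) - ((1/6)*sqrt(21))*i; poles of order 3, moduli (1/6)*sqrt(30) and (1/6)*sqrt(30).
Branch term (-13/2)*sqrt(1 - w/(5)): its argument vanishes at w = 5, a square-root branch point, modulus 5.
The radius of convergence is the smallest modulus among the singular points: (1/6)*sqrt(30).


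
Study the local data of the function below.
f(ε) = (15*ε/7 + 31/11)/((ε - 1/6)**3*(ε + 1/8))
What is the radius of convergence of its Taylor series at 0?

Denominator factor (ε - 1/6)^3: pole of order 3 at 1/6, modulus 1/6.
Denominator factor (ε + 1/8): pole of order 1 at -1/8, modulus 1/8.
The radius of convergence is the smallest modulus among the singular points: 1/8.

The radius of convergence is 1/8.


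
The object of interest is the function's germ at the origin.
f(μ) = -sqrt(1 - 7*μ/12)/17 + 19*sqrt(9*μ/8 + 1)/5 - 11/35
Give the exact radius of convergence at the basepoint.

Branch term (19/5)*sqrt(1 - μ/(-8/9)): its argument vanishes at μ = -8/9, a square-root branch point, modulus 8/9.
Branch term (-1/17)*sqrt(1 - μ/(12/7)): its argument vanishes at μ = 12/7, a square-root branch point, modulus 12/7.
The radius of convergence is the smallest modulus among the singular points: 8/9.

The radius of convergence is 8/9.


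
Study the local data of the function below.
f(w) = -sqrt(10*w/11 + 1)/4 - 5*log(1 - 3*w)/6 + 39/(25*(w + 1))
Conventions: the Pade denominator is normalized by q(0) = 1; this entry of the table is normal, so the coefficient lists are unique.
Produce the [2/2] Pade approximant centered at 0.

The Pade approximant has numerator coefficients [131/100, -20565066653/242964319400, 266338979931/213808601072]; denominator coefficients [1, -1689633169/2429643194, -143442077111/53452150268].

Taylor coefficients needed (expand at 0): a_0 = 131/100, a_1 = 909/1100, a_2 = 129127/24200, a_3 = 1578103/266200, a_4 = 216003593/11712800.
Write the denominator as Q(w) = 1 + q1*w + q2*w^2. Requiring Q*f - P = O(w^5) with deg P <= 2 kills the coefficients of w^3..w^4 in Q*f:
  w^3: a_3 + q1*a_2 + q2*a_1 = 0, i.e. 1578103/266200 + (129127/24200)*q1 + (909/1100)*q2 = 0.
  w^4: a_4 + q1*a_3 + q2*a_2 = 0, i.e. 216003593/11712800 + (1578103/266200)*q1 + (129127/24200)*q2 = 0.
Solving this linear system: q1 = -1689633169/2429643194, q2 = -143442077111/53452150268.
The numerator is Q*f truncated at degree 2: P0 = a_0 = 131/100; P1 = a_1 + q1*a_0 = -20565066653/242964319400; P2 = a_2 + q1*a_1 + q2*a_0 = 266338979931/213808601072.


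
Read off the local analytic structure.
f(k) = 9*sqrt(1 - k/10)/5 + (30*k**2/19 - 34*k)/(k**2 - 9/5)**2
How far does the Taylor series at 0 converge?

Denominator factor (k**2 - 9/5)^2: discriminant 36/5, real irrational roots (3/5)*sqrt(5) and -(3/5)*sqrt(5); poles of order 2, moduli (3/5)*sqrt(5) and (3/5)*sqrt(5).
Branch term (9/5)*sqrt(1 - k/(10)): its argument vanishes at k = 10, a square-root branch point, modulus 10.
The radius of convergence is the smallest modulus among the singular points: (3/5)*sqrt(5).

The radius of convergence is (3/5)*sqrt(5).


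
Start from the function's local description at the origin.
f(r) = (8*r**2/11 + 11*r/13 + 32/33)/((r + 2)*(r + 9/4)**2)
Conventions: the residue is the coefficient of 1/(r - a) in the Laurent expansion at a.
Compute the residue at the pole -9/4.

At the order-2 pole -9/4 set g(r) = (r - (-9/4))^2*f(r) = (8*r**2/11 + 11*r/13 + 32/33)/(r + 2).
Order-2 pole: residue = g'(a); g'(-9/4) = -1336/39, so the residue is -1336/39.

The residue is -1336/39.


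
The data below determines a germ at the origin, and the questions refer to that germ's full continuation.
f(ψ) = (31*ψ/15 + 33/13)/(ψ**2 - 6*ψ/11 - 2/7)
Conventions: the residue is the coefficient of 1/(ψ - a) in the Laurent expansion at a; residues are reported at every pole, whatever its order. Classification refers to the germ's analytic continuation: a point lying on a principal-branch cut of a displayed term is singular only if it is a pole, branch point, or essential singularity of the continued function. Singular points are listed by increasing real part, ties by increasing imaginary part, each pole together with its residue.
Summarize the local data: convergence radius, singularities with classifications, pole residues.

Radius of convergence at 0: -3/11 + (1/77)*sqrt(2135).
At 3/11 - (1/77)*sqrt(2135): a pole of order 1; residue 31/30 - (1109/19825)*sqrt(2135).
At 3/11 + (1/77)*sqrt(2135): a pole of order 1; residue 31/30 + (1109/19825)*sqrt(2135).

Denominator factor (ψ**2 - 6*ψ/11 - 2/7): discriminant 1220/847, real irrational roots 3/11 + (1/77)*sqrt(2135) and 3/11 - (1/77)*sqrt(2135); poles of order 1, moduli 3/11 + (1/77)*sqrt(2135) and -3/11 + (1/77)*sqrt(2135).
The radius of convergence is the smallest modulus among the singular points: -3/11 + (1/77)*sqrt(2135).
The factor ψ**2 - 6*ψ/11 - 2/7 splits as (ψ - a)(ψ - a') with a = 3/11 - (1/77)*sqrt(2135), a' = 3/11 + (1/77)*sqrt(2135). At the order-1 pole a set g(ψ) = (ψ - a)*f(ψ) = [31*ψ/15 + 33/13] / (ψ - a').
Simple pole: residue = g(a) at a = 3/11 - (1/77)*sqrt(2135), which is 31/30 - (1109/19825)*sqrt(2135).
The factor ψ**2 - 6*ψ/11 - 2/7 splits as (ψ - a)(ψ - a') with a = 3/11 + (1/77)*sqrt(2135), a' = 3/11 - (1/77)*sqrt(2135). At the order-1 pole a set g(ψ) = (ψ - a)*f(ψ) = [31*ψ/15 + 33/13] / (ψ - a').
Simple pole: residue = g(a) at a = 3/11 + (1/77)*sqrt(2135), which is 31/30 + (1109/19825)*sqrt(2135).
List the singular points by increasing real part (a conjugate pair: the negative imaginary part first).


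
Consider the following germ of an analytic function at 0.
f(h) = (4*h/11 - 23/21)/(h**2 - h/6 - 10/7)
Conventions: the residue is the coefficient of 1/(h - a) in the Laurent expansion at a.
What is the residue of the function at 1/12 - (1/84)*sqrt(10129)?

The residue is 2/11 + (492/111419)*sqrt(10129).

The factor h**2 - h/6 - 10/7 splits as (h - a)(h - a') with a = 1/12 - (1/84)*sqrt(10129), a' = 1/12 + (1/84)*sqrt(10129). At the order-1 pole a set g(h) = (h - a)*f(h) = [4*h/11 - 23/21] / (h - a').
Simple pole: residue = g(a) at a = 1/12 - (1/84)*sqrt(10129), which is 2/11 + (492/111419)*sqrt(10129).


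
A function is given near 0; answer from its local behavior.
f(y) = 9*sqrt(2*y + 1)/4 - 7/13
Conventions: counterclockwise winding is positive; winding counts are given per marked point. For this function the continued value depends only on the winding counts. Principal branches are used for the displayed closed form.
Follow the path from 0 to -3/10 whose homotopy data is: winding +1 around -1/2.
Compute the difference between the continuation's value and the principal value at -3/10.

Continued minus principal equals -(9/10)*sqrt(10).

The rational part is single-valued and drops out of the difference; each branch term changes only by its own monodromy.
(9/4)*sqrt(1 - y/(-1/2)): winding +1 is odd, the square root flips sign, contributing -2*(9/4)*sqrt(1 - (-3/10)/(-1/2)) = -2*(9/4)*sqrt(2/5) = -(9/10)*sqrt(10).
Summing the contributions at y = -3/10 gives -(9/10)*sqrt(10).


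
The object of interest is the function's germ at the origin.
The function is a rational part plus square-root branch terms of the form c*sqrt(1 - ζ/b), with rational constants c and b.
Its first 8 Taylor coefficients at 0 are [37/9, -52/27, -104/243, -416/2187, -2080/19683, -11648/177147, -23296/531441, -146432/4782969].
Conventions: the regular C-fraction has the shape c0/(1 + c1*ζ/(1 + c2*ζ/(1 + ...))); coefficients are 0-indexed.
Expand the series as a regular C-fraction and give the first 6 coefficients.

The regular C-fraction coefficients are [37/9, 52/111, -230/333, -74/1035, -386/1035, -230/1737].

Taylor coefficients (read off): a_0 = 37/9, a_1 = -52/27, a_2 = -104/243, a_3 = -416/2187, a_4 = -2080/19683, a_5 = -11648/177147.
c0 = a_0 = 37/9. Peel one level at a time: if S = 1 + c*ζ/S' with S'(0) = 1, then c is the ζ-coefficient of S and S' = c*ζ/(S - 1).
S_1 = c0/f = 1 + (52/111)*ζ + (11960/36963)*ζ^2 + ...; c1 = 52/111.
S_2 = c1*ζ/(S_1 - 1) = 1 + (-230/333)*ζ + (-4/81)*ζ^2 + ...; c2 = -230/333.
S_3 = c2*ζ/(S_2 - 1) = 1 + (-74/1035)*ζ + (-28564/1071225)*ζ^2 + ...; c3 = -74/1035.
S_4 = c3*ζ/(S_3 - 1) = 1 + (-386/1035)*ζ + (-4/81)*ζ^2 + ...; c4 = -386/1035.
S_5 = c4*ζ/(S_4 - 1) = 1 + (-230/1737)*ζ + ...; c5 = -230/1737.


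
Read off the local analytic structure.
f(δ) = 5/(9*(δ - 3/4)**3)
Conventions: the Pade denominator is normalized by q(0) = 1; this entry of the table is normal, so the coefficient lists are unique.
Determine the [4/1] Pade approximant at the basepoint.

Taylor coefficients needed (expand at 0): a_0 = -320/243, a_1 = -1280/243, a_2 = -10240/729, a_3 = -204800/6561, a_4 = -409600/6561, a_5 = -2293760/19683.
Write the denominator as Q(δ) = 1 + q1*δ. Requiring Q*f - P = O(δ^6) with deg P <= 4 kills the coefficients of δ^5..δ^5 in Q*f:
  δ^5: a_5 + q1*a_4 = 0, i.e. -2293760/19683 + (-409600/6561)*q1 = 0.
Solving this linear system: q1 = -28/15.
The numerator is Q*f truncated at degree 4: P0 = a_0 = -320/243; P1 = a_1 + q1*a_0 = -2048/729; P2 = a_2 + q1*a_1 = -1024/243; P3 = a_3 + q1*a_2 = -32768/6561; P4 = a_4 + q1*a_3 = -81920/19683.

The Pade approximant has numerator coefficients [-320/243, -2048/729, -1024/243, -32768/6561, -81920/19683]; denominator coefficients [1, -28/15].


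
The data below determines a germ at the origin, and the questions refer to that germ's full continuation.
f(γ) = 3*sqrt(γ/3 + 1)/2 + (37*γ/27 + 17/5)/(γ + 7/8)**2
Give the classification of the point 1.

The point is a regular point.

Denominator factors: γ + 7/8 = 15/8 at γ = 1 — none vanishes.
Branch term sqrt(1 - γ/(-3)): argument at 1 is 4/3, nonzero, so 1 is not its branch point (a point on a principal cut is still regular for the continued germ).
So the germ continues analytically to 1.


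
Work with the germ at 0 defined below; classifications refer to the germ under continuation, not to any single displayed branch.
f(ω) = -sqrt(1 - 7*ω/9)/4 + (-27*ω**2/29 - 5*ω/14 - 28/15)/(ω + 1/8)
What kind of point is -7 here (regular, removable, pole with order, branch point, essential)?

Denominator factors: ω + 1/8 = -55/8 at ω = -7 — none vanishes.
Branch term sqrt(1 - ω/(9/7)): argument at -7 is 58/9, nonzero, so -7 is not its branch point (a point on a principal cut is still regular for the continued germ).
So the germ continues analytically to -7.

The point is a regular point.


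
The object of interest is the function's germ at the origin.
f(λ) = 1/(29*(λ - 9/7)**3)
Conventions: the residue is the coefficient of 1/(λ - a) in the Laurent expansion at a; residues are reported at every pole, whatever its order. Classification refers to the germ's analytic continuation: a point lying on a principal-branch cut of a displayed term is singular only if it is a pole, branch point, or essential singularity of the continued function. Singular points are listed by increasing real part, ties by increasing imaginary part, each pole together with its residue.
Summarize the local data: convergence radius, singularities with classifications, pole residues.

Denominator factor (λ - 9/7)^3: pole of order 3 at 9/7, modulus 9/7.
The radius of convergence is the smallest modulus among the singular points: 9/7.
At the order-3 pole 9/7 set g(λ) = (λ - (9/7))^3*f(λ) = 1/29.
Order-3 pole: residue = g''(a)/2; g''(9/7) = 0, so the residue is 0.

Radius of convergence at 0: 9/7.
At 9/7: a pole of order 3; residue 0.


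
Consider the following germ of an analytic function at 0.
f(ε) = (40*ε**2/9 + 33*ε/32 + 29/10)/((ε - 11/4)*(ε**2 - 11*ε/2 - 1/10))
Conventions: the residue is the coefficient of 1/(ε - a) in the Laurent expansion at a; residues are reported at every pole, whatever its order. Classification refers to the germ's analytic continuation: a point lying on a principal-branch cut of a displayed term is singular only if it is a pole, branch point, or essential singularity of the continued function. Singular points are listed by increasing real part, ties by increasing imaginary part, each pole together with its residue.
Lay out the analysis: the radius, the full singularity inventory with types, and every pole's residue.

Radius of convergence at 0: -11/4 + (1/20)*sqrt(3065).
At 11/4 - (1/20)*sqrt(3065): a pole of order 1; residue 140933/29424 - (7337/88272)*sqrt(3065).
At 11/4: a pole of order 1; residue -226639/44136.
At 11/4 + (1/20)*sqrt(3065): a pole of order 1; residue 140933/29424 + (7337/88272)*sqrt(3065).

Denominator factor (ε**2 - 11*ε/2 - 1/10): discriminant 613/20, real irrational roots 11/4 + (1/20)*sqrt(3065) and 11/4 - (1/20)*sqrt(3065); poles of order 1, moduli 11/4 + (1/20)*sqrt(3065) and -11/4 + (1/20)*sqrt(3065).
Denominator factor (ε - 11/4): pole of order 1 at 11/4, modulus 11/4.
The radius of convergence is the smallest modulus among the singular points: -11/4 + (1/20)*sqrt(3065).
The factor ε**2 - 11*ε/2 - 1/10 splits as (ε - a)(ε - a') with a = 11/4 - (1/20)*sqrt(3065), a' = 11/4 + (1/20)*sqrt(3065). At the order-1 pole a set g(ε) = (ε - a)*f(ε) = [(40*ε**2/9 + 33*ε/32 + 29/10)/(ε - 11/4)] / (ε - a').
Simple pole: residue = g(a) at a = 11/4 - (1/20)*sqrt(3065), which is 140933/29424 - (7337/88272)*sqrt(3065).
At the order-1 pole 11/4 set g(ε) = (ε - (11/4))*f(ε) = (40*ε**2/9 + 33*ε/32 + 29/10)/(ε**2 - 11*ε/2 - 1/10).
Simple pole: residue = g(a) at a = 11/4, which is -226639/44136.
The factor ε**2 - 11*ε/2 - 1/10 splits as (ε - a)(ε - a') with a = 11/4 + (1/20)*sqrt(3065), a' = 11/4 - (1/20)*sqrt(3065). At the order-1 pole a set g(ε) = (ε - a)*f(ε) = [(40*ε**2/9 + 33*ε/32 + 29/10)/(ε - 11/4)] / (ε - a').
Simple pole: residue = g(a) at a = 11/4 + (1/20)*sqrt(3065), which is 140933/29424 + (7337/88272)*sqrt(3065).
List the singular points by increasing real part (a conjugate pair: the negative imaginary part first).


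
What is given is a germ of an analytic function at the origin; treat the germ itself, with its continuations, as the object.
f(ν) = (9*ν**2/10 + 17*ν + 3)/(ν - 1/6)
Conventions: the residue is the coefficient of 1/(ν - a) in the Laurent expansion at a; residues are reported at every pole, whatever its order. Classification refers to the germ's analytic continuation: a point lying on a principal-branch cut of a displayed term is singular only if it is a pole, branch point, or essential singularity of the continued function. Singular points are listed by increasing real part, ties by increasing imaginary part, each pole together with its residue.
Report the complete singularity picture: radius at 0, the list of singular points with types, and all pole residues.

Radius of convergence at 0: 1/6.
At 1/6: a pole of order 1; residue 703/120.

Denominator factor (ν - 1/6): pole of order 1 at 1/6, modulus 1/6.
The radius of convergence is the smallest modulus among the singular points: 1/6.
At the order-1 pole 1/6 set g(ν) = (ν - (1/6))*f(ν) = 9*ν**2/10 + 17*ν + 3.
Simple pole: residue = g(a) at a = 1/6, which is 703/120.


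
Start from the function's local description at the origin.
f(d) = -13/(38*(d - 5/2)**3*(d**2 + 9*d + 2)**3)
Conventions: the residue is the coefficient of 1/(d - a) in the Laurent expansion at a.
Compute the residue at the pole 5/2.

The residue is -2404480/178302693339.

At the order-3 pole 5/2 set g(d) = (d - (5/2))^3*f(d) = -13/(38*(d**2 + 9*d + 2)**3).
Order-3 pole: residue = g''(a)/2; g''(5/2) = -4808960/178302693339, so the residue is -2404480/178302693339.


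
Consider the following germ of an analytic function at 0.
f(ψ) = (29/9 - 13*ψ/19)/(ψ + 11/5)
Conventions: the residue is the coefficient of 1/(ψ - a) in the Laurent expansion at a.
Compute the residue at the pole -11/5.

At the order-1 pole -11/5 set g(ψ) = (ψ - (-11/5))*f(ψ) = 29/9 - 13*ψ/19.
Simple pole: residue = g(a) at a = -11/5, which is 4042/855.

The residue is 4042/855.


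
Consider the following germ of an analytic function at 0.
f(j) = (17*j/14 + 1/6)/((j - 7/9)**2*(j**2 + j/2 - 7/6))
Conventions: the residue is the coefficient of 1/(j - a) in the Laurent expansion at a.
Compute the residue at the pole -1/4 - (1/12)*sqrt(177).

The residue is 8181/196 - (36153/11564)*sqrt(177).

The factor j**2 + j/2 - 7/6 splits as (j - a)(j - a') with a = -1/4 - (1/12)*sqrt(177), a' = -1/4 + (1/12)*sqrt(177). At the order-1 pole a set g(j) = (j - a)*f(j) = [(17*j/14 + 1/6)/(j - 7/9)**2] / (j - a').
Simple pole: residue = g(a) at a = -1/4 - (1/12)*sqrt(177), which is 8181/196 - (36153/11564)*sqrt(177).


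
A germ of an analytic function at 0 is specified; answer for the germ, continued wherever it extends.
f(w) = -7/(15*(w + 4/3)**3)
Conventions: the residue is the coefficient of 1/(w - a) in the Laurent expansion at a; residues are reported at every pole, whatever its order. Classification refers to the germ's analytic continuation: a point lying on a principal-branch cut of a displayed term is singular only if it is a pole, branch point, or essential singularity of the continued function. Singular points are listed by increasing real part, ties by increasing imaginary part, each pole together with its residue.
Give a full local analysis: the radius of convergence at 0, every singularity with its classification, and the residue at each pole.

Denominator factor (w + 4/3)^3: pole of order 3 at -4/3, modulus 4/3.
The radius of convergence is the smallest modulus among the singular points: 4/3.
At the order-3 pole -4/3 set g(w) = (w - (-4/3))^3*f(w) = -7/15.
Order-3 pole: residue = g''(a)/2; g''(-4/3) = 0, so the residue is 0.

Radius of convergence at 0: 4/3.
At -4/3: a pole of order 3; residue 0.


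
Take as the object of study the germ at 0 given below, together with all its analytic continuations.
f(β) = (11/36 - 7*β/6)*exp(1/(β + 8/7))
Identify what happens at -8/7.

The exponent 1/(β - (-8/7)) has a pole at -8/7, so exp(1/(β - (-8/7))) takes every nonzero value near it: an essential singularity (not a pole of any order).

The point is an essential singularity.


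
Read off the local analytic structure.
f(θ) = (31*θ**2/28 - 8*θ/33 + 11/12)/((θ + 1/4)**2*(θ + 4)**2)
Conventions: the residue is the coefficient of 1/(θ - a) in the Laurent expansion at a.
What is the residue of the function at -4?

At the order-2 pole -4 set g(θ) = (θ - (-4))^2*f(θ) = (31*θ**2/28 - 8*θ/33 + 11/12)/(θ + 1/4)**2.
Order-2 pole: residue = g'(a); g'(-4) = 25024/259875, so the residue is 25024/259875.

The residue is 25024/259875.


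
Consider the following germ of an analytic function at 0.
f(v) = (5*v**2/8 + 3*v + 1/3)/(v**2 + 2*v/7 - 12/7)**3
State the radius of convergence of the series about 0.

Denominator factor (v**2 + 2*v/7 - 12/7)^3: discriminant 340/49, real irrational roots -1/7 + (1/7)*sqrt(85) and -1/7 - (1/7)*sqrt(85); poles of order 3, moduli -1/7 + (1/7)*sqrt(85) and 1/7 + (1/7)*sqrt(85).
The radius of convergence is the smallest modulus among the singular points: -1/7 + (1/7)*sqrt(85).

The radius of convergence is -1/7 + (1/7)*sqrt(85).


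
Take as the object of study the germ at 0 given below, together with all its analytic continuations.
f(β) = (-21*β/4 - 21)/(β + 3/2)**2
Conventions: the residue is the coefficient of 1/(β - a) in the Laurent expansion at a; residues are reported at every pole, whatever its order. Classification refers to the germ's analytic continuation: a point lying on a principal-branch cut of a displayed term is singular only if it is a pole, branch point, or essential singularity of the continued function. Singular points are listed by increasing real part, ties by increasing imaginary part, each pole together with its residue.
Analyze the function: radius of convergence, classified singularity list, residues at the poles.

Radius of convergence at 0: 3/2.
At -3/2: a pole of order 2; residue -21/4.

Denominator factor (β + 3/2)^2: pole of order 2 at -3/2, modulus 3/2.
The radius of convergence is the smallest modulus among the singular points: 3/2.
At the order-2 pole -3/2 set g(β) = (β - (-3/2))^2*f(β) = -21*β/4 - 21.
Order-2 pole: residue = g'(a); g'(-3/2) = -21/4, so the residue is -21/4.


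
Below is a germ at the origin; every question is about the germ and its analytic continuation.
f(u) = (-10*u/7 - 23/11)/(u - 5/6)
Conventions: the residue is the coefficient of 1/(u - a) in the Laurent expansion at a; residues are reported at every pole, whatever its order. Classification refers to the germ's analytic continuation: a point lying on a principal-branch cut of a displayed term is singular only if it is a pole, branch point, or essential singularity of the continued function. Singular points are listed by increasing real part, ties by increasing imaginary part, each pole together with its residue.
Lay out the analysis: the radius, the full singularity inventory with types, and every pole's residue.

Denominator factor (u - 5/6): pole of order 1 at 5/6, modulus 5/6.
The radius of convergence is the smallest modulus among the singular points: 5/6.
At the order-1 pole 5/6 set g(u) = (u - (5/6))*f(u) = -10*u/7 - 23/11.
Simple pole: residue = g(a) at a = 5/6, which is -758/231.

Radius of convergence at 0: 5/6.
At 5/6: a pole of order 1; residue -758/231.


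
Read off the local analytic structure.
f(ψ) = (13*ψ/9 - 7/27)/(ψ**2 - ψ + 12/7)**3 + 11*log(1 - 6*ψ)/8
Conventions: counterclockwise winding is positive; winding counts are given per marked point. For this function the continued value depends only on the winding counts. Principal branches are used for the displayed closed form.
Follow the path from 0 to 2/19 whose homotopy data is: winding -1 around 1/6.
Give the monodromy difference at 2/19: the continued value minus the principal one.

The rational part is single-valued and drops out of the difference; each branch term changes only by its own monodromy.
(11/8)*log(1 - ψ/(1/6)): each positive loop around 1/6 adds 2*pi*i to the log, so winding -1 contributes (11/8)*(-1)*2*pi*i = -(11/4)*pi*i.
Summing the contributions at ψ = 2/19 gives -(11/4)*pi*i.

Continued minus principal equals -(11/4)*pi*i.


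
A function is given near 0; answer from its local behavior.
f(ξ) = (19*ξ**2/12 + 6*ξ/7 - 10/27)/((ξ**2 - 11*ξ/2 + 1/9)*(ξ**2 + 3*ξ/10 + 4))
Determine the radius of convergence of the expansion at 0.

Denominator factor (ξ**2 - 11*ξ/2 + 1/9): discriminant 1073/36, real irrational roots 11/4 + (1/12)*sqrt(1073) and 11/4 - (1/12)*sqrt(1073); poles of order 1, moduli 11/4 + (1/12)*sqrt(1073) and 11/4 - (1/12)*sqrt(1073).
Denominator factor (ξ**2 + 3*ξ/10 + 4): discriminant -1591/100, complex-conjugate roots (-3/20) + ((1/20)*sqrt(1591))*i and (-3/20) - ((1/20)*sqrt(1591))*i; poles of order 1, moduli 2 and 2.
The radius of convergence is the smallest modulus among the singular points: 11/4 - (1/12)*sqrt(1073).

The radius of convergence is 11/4 - (1/12)*sqrt(1073).


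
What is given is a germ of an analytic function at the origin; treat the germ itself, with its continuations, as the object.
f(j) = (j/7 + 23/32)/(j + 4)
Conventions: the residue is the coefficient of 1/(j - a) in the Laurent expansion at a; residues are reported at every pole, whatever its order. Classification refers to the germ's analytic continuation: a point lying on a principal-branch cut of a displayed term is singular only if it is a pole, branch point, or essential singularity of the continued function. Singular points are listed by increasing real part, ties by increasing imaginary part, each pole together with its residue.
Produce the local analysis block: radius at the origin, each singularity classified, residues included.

Radius of convergence at 0: 4.
At -4: a pole of order 1; residue 33/224.

Denominator factor (j + 4): pole of order 1 at -4, modulus 4.
The radius of convergence is the smallest modulus among the singular points: 4.
At the order-1 pole -4 set g(j) = (j - (-4))*f(j) = j/7 + 23/32.
Simple pole: residue = g(a) at a = -4, which is 33/224.


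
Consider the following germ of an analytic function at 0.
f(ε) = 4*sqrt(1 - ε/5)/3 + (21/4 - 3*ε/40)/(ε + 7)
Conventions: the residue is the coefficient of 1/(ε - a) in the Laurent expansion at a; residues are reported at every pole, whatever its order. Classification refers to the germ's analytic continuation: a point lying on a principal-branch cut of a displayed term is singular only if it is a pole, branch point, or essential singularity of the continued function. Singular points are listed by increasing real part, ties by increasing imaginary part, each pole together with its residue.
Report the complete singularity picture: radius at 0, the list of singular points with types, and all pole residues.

Denominator factor (ε + 7): pole of order 1 at -7, modulus 7.
Branch term (4/3)*sqrt(1 - ε/(5)): its argument vanishes at ε = 5, a square-root branch point, modulus 5.
The radius of convergence is the smallest modulus among the singular points: 5.
The branch term is analytic at -7 and contributes nothing to the residue; only the rational part matters.
At the order-1 pole -7 set g(ε) = (ε - (-7))*(rational part) = 21/4 - 3*ε/40.
Simple pole: residue = g(a) at a = -7, which is 231/40.
List the singular points by increasing real part (a conjugate pair: the negative imaginary part first).

Radius of convergence at 0: 5.
At -7: a pole of order 1; residue 231/40.
At 5: an algebraic (square-root) branch point.


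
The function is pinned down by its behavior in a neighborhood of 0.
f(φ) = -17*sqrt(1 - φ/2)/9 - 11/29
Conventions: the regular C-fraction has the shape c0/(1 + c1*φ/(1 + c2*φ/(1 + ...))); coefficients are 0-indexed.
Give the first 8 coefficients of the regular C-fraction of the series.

Taylor coefficients (expand at 0): a_0 = -592/261, a_1 = 17/36, a_2 = 17/288, a_3 = 17/1152, a_4 = 85/18432, a_5 = 119/73728, a_6 = 119/196608, a_7 = 187/786432.
c0 = a_0 = -592/261. Peel one level at a time: if S = 1 + c*φ/S' with S'(0) = 1, then c is the φ-coefficient of S and S' = c*φ/(S - 1).
S_1 = c0/f = 1 + (493/2368)*φ + (388977/5607424)*φ^2 + ...; c1 = 493/2368.
S_2 = c1*φ/(S_1 - 1) = 1 + (-789/2368)*φ + (-1/64)*φ^2 + ...; c2 = -789/2368.
S_3 = c2*φ/(S_2 - 1) = 1 + (-37/789)*φ + (-23717/2490084)*φ^2 + ...; c3 = -37/789.
S_4 = c3*φ/(S_3 - 1) = 1 + (-641/3156)*φ + (-1/64)*φ^2 + ...; c4 = -641/3156.
S_5 = c4*φ/(S_4 - 1) = 1 + (-789/10256)*φ + (-1400475/105185536)*φ^2 + ...; c5 = -789/10256.
S_6 = c5*φ/(S_5 - 1) = 1 + (-1775/10256)*φ + (-1/64)*φ^2 + ...; c6 = -1775/10256.
S_7 = c6*φ/(S_6 - 1) = 1 + (-641/7100)*φ + ...; c7 = -641/7100.

The regular C-fraction coefficients are [-592/261, 493/2368, -789/2368, -37/789, -641/3156, -789/10256, -1775/10256, -641/7100].


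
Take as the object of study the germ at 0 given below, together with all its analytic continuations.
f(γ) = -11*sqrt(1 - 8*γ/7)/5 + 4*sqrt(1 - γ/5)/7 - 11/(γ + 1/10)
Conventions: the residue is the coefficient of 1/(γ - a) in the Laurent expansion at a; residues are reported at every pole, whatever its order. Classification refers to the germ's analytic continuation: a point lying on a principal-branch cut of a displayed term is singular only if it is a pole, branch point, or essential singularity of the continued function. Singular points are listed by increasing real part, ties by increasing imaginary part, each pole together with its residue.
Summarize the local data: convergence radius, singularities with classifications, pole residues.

Denominator factor (γ + 1/10): pole of order 1 at -1/10, modulus 1/10.
Branch term (-11/5)*sqrt(1 - γ/(7/8)): its argument vanishes at γ = 7/8, a square-root branch point, modulus 7/8.
Branch term (4/7)*sqrt(1 - γ/(5)): its argument vanishes at γ = 5, a square-root branch point, modulus 5.
The radius of convergence is the smallest modulus among the singular points: 1/10.
The branch terms are analytic at -1/10 and contribute nothing to the residue; only the rational part matters.
At the order-1 pole -1/10 set g(γ) = (γ - (-1/10))*(rational part) = -11.
Simple pole: residue = g(a) at a = -1/10, which is -11.
List the singular points by increasing real part (a conjugate pair: the negative imaginary part first).

Radius of convergence at 0: 1/10.
At -1/10: a pole of order 1; residue -11.
At 7/8: an algebraic (square-root) branch point.
At 5: an algebraic (square-root) branch point.


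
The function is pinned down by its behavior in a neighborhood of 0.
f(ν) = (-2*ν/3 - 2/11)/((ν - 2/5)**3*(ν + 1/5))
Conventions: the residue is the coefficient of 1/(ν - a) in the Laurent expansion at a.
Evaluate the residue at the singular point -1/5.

At the order-1 pole -1/5 set g(ν) = (ν - (-1/5))*f(ν) = (-2*ν/3 - 2/11)/(ν - 2/5)**3.
Simple pole: residue = g(a) at a = -1/5, which is 200/891.

The residue is 200/891.


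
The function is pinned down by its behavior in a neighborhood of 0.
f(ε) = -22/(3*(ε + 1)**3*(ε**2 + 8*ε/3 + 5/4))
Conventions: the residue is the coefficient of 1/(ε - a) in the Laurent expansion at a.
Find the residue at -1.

The residue is 10912/125.

At the order-3 pole -1 set g(ε) = (ε - (-1))^3*f(ε) = -22/(3*(ε**2 + 8*ε/3 + 5/4)).
Order-3 pole: residue = g''(a)/2; g''(-1) = 21824/125, so the residue is 10912/125.


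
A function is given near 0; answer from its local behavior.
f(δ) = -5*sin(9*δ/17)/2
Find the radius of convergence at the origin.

The radius of convergence is infinite.

The factor -sin(9*δ/17) is entire and contributes no finite singular point.
The polynomial part has no poles.
No finite singular points: the Taylor series at 0 converges everywhere.
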